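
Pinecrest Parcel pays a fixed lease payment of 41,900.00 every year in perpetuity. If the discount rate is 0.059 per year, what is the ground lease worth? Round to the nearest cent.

Level perpetuity: PV = C / r = 41,900.00 / 0.059 = 710,169.49

710169.49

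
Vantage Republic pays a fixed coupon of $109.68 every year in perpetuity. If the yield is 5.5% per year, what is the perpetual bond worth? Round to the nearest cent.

$1994.18

Level perpetuity: PV = C / r = $109.68 / 0.055 = $1,994.18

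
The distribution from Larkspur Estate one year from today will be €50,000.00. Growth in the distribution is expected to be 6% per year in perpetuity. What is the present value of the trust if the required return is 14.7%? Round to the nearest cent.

Growing perpetuity: P = D₁ / (r − g) = €50,000.0000 / (0.147 − 0.06) = €574,712.64

€574712.64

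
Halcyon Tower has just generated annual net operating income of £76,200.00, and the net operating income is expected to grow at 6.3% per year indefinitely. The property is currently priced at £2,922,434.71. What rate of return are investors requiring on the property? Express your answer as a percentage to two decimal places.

9.07%

D₁ = £76,200.00 × 1.063 = £81,000.6000
P = D₁/(r − g) ⇒ r = D₁/P + g = £81,000.6000/£2,922,434.71 + 0.063 = 0.027717 + 0.063 = 0.090717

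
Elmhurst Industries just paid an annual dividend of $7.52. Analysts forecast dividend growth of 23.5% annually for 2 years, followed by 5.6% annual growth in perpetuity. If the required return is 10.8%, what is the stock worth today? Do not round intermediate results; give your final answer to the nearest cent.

D_1 = 9.28720
D_2 = 11.46969
Terminal value at year 2: TV = D_2×(1+g_2)/(r−g_2) = 12.11199/0.052 = 232.92298
P_0 = D_1/(1+r)^1 + D_2/(1+r)^2 + TV/(1+r)^2
    = 8.38195 + 9.34270 + 189.72860 = 207.45325

$207.45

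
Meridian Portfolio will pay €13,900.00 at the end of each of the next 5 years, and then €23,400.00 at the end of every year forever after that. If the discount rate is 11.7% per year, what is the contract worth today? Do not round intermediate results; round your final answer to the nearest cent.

€165498.58

PV of 5-year annuity: €13,900.00 × [1 − (1+0.117)^−5] / 0.117 = 50481.02521
Perpetuity value at year 5: €23,400.00 / 0.117 = 200000.00000
PV of perpetuity: 200000.00000 / (1+0.117)^5 = 115017.55468
Total PV = 50481.02521 + 115017.55468 = 165498.57989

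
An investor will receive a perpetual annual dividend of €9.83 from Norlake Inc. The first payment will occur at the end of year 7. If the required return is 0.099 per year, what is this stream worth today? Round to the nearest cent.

Value at end of year 6: C / r = €9.83 / 0.099 = €99.2929
Discount to today: PV = €99.2929 / (1 + 0.099)^6 = €99.2929 / 1.761920 = €56.35

€56.35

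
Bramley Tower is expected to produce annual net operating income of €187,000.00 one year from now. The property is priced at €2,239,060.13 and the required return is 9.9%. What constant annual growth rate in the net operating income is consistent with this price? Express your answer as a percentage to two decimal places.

1.55%

P = D₁/(r−g) ⇒ g = r − D₁/P = 0.099 − €187,000.00/€2,239,060.13 = 0.015483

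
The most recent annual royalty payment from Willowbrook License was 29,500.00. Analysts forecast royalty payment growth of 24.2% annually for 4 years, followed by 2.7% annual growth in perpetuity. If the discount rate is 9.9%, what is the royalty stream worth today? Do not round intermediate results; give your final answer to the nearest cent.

D_1 = 36639.00000
D_2 = 45505.63800
D_3 = 56518.00240
D_4 = 70195.35898
Terminal value at year 4: TV = D_4×(1+g_2)/(r−g_2) = 72090.63367/0.072 = 1001258.80095
P_0 = D_1/(1+r)^1 + D_2/(1+r)^2 + D_3/(1+r)^3 + D_4/(1+r)^4 + TV/(1+r)^4
    = 33338.48954 + 37676.43676 + 42578.83026 + 48119.11482 + 686365.70724 = 848078.57863

848078.58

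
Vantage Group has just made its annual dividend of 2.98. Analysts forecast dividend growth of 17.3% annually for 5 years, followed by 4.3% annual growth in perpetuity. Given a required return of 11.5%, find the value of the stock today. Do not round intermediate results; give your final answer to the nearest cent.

D_1 = 3.49554
D_2 = 4.10027
D_3 = 4.80961
D_4 = 5.64168
D_5 = 6.61769
Terminal value at year 5: TV = D_5×(1+g_2)/(r−g_2) = 6.90225/0.072 = 95.86457
P_0 = D_1/(1+r)^1 + D_2/(1+r)^2 + D_3/(1+r)^3 + D_4/(1+r)^4 + D_5/(1+r)^5 + TV/(1+r)^5
    = 3.13501 + 3.29809 + 3.46965 + 3.65013 + 3.84001 + 55.62676 = 73.01966

73.02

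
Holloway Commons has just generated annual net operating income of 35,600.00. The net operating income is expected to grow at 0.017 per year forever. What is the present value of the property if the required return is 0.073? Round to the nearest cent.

D₁ = D₀ × (1 + g) = 35,600.00 × 1.017 = 36,205.2000
Growing perpetuity: P = D₁ / (r − g) = 36,205.2000 / (0.073 − 0.017) = 646,521.43

646521.43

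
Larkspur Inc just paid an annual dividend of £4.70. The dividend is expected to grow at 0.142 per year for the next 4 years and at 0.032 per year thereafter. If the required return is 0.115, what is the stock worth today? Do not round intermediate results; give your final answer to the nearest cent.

D_1 = 5.36740
D_2 = 6.12957
D_3 = 6.99997
D_4 = 7.99397
Terminal value at year 4: TV = D_4×(1+g_2)/(r−g_2) = 8.24977/0.083 = 99.39485
P_0 = D_1/(1+r)^1 + D_2/(1+r)^2 + D_3/(1+r)^3 + D_4/(1+r)^4 + TV/(1+r)^4
    = 4.81381 + 4.93038 + 5.04977 + 5.17205 + 64.30791 = 84.27392

£84.27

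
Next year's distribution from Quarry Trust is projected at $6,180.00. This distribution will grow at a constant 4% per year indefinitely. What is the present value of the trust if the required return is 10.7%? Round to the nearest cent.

Growing perpetuity: P = D₁ / (r − g) = $6,180.0000 / (0.107 − 0.04) = $92,238.81

$92238.81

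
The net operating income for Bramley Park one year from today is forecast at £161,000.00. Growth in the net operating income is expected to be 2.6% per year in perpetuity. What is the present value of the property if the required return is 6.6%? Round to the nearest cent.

Growing perpetuity: P = D₁ / (r − g) = £161,000.0000 / (0.066 − 0.026) = £4,025,000.00

£4025000.00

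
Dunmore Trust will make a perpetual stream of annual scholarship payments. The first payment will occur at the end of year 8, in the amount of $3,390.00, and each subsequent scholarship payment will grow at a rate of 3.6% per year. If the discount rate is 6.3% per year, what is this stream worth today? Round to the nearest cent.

Value at end of year 7: C₁ / (r − g) = $3,390.00 / (0.063 − 0.036) = $125,555.5556
Discount to today: PV = $125,555.5556 / (1 + 0.063)^7 = $125,555.5556 / 1.533673 = $81,865.91

$81865.91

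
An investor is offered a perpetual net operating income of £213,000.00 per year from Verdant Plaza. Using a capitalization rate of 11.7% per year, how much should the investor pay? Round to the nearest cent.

£1820512.82

Level perpetuity: PV = C / r = £213,000.00 / 0.117 = £1,820,512.82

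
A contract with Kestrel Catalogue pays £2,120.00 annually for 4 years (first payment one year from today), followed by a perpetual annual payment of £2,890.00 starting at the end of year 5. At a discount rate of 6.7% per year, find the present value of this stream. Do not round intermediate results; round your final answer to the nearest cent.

£40508.41

PV of 4-year annuity: £2,120.00 × [1 − (1+0.067)^−4] / 0.067 = 7229.78996
Perpetuity value at year 4: £2,890.00 / 0.067 = 43134.32836
PV of perpetuity: 43134.32836 / (1+0.067)^4 = 33278.62412
Total PV = 7229.78996 + 33278.62412 = 40508.41408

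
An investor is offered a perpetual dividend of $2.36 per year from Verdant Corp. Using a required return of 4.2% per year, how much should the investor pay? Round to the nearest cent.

Level perpetuity: PV = C / r = $2.36 / 0.042 = $56.19

$56.19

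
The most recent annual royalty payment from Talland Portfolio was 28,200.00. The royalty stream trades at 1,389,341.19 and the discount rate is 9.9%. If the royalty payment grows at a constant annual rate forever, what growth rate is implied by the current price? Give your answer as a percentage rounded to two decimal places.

P = D₀(1+g)/(r−g) ⇒ P(r−g) = D₀(1+g) ⇒ g(P+D₀) = P·r − D₀
g = (P·r − D₀)/(P + D₀) = (1,389,341.19×0.099 − 28,200.00) / (1,389,341.19 + 28,200.00) = 0.077137

7.71%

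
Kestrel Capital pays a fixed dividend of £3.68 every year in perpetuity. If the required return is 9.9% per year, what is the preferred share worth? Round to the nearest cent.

Level perpetuity: PV = C / r = £3.68 / 0.099 = £37.17

£37.17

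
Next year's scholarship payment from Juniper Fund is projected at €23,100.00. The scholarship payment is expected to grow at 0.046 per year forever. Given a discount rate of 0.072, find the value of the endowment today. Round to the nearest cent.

€888461.54

Growing perpetuity: P = D₁ / (r − g) = €23,100.0000 / (0.072 − 0.046) = €888,461.54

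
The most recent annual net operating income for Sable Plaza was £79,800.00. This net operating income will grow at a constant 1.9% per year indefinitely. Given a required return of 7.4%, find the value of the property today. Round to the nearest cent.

D₁ = D₀ × (1 + g) = £79,800.00 × 1.019 = £81,316.2000
Growing perpetuity: P = D₁ / (r − g) = £81,316.2000 / (0.074 − 0.019) = £1,478,476.36

£1478476.36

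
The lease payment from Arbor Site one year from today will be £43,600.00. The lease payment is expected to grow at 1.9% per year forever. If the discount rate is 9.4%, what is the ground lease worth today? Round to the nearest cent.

Growing perpetuity: P = D₁ / (r − g) = £43,600.0000 / (0.094 − 0.019) = £581,333.33

£581333.33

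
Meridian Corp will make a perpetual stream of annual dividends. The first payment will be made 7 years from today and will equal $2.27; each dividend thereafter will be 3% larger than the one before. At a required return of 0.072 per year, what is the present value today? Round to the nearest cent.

$35.61

Value at end of year 6: C₁ / (r − g) = $2.27 / (0.072 − 0.03) = $54.0476
Discount to today: PV = $54.0476 / (1 + 0.072)^6 = $54.0476 / 1.517640 = $35.61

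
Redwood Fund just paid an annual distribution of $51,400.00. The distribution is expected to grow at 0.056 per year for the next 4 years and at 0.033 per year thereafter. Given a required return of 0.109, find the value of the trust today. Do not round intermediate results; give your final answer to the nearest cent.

D_1 = 54278.40000
D_2 = 57317.99040
D_3 = 60527.79786
D_4 = 63917.35454
Terminal value at year 4: TV = D_4×(1+g_2)/(r−g_2) = 66026.62724/0.076 = 868771.41109
P_0 = D_1/(1+r)^1 + D_2/(1+r)^2 + D_3/(1+r)^3 + D_4/(1+r)^4 + TV/(1+r)^4
    = 48943.55275 + 46604.50109 + 44377.23458 + 42256.41092 + 574353.58531 = 756535.28465

$756535.28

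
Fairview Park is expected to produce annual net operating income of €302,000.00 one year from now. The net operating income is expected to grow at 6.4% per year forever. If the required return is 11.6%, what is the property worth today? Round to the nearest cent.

Growing perpetuity: P = D₁ / (r − g) = €302,000.0000 / (0.116 − 0.064) = €5,807,692.31

€5807692.31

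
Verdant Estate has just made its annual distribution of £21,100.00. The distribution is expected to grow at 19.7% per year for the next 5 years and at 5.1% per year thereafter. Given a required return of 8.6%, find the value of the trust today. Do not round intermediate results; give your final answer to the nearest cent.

D_1 = 25256.70000
D_2 = 30232.26990
D_3 = 36188.02707
D_4 = 43317.06840
D_5 = 51850.53088
Terminal value at year 5: TV = D_5×(1+g_2)/(r−g_2) = 54494.90795/0.035 = 1556997.37010
P_0 = D_1/(1+r)^1 + D_2/(1+r)^2 + D_3/(1+r)^3 + D_4/(1+r)^4 + D_5/(1+r)^5 + TV/(1+r)^5
    = 23256.62983 + 25633.68868 + 28253.70659 + 31141.51638 + 34324.48905 + 1030715.37110 = 1173325.40163

£1173325.40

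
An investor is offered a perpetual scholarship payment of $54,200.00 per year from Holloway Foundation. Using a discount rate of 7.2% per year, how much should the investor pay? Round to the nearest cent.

$752777.78

Level perpetuity: PV = C / r = $54,200.00 / 0.072 = $752,777.78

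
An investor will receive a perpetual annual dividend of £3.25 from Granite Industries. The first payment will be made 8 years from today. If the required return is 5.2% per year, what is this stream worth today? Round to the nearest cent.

£43.83

Value at end of year 7: C / r = £3.25 / 0.052 = £62.5000
Discount to today: PV = £62.5000 / (1 + 0.052)^7 = £62.5000 / 1.425969 = £43.83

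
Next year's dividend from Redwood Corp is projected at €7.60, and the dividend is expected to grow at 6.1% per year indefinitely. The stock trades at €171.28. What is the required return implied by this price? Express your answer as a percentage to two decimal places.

10.54%

P = D₁/(r − g) ⇒ r = D₁/P + g = €7.6000/€171.28 + 0.061 = 0.044372 + 0.061 = 0.105372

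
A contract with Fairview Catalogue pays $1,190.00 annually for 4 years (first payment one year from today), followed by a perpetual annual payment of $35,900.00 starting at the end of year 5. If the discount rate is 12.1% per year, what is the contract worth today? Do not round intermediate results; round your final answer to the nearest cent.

$191489.48

PV of 4-year annuity: $1,190.00 × [1 − (1+0.121)^−4] / 0.121 = 3606.84645
Perpetuity value at year 4: $35,900.00 / 0.121 = 296694.21488
PV of perpetuity: 296694.21488 / (1+0.121)^4 = 187882.62872
Total PV = 3606.84645 + 187882.62872 = 191489.47516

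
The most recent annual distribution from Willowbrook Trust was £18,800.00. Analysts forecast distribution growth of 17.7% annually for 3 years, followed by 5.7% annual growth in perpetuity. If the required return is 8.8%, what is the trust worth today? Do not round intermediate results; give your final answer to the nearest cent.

£877688.01

D_1 = 22127.60000
D_2 = 26044.18520
D_3 = 30654.00598
Terminal value at year 3: TV = D_3×(1+g_2)/(r−g_2) = 32401.28432/0.031 = 1045202.72004
P_0 = D_1/(1+r)^1 + D_2/(1+r)^2 + D_3/(1+r)^3 + TV/(1+r)^3
    = 20337.86765 + 22001.53513 + 23801.29306 + 811547.31491 = 877688.01075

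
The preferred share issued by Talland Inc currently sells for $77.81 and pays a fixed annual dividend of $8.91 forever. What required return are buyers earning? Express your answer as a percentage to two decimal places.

11.45%

P = C/r ⇒ r = C/P = $8.91/$77.81 = 0.114510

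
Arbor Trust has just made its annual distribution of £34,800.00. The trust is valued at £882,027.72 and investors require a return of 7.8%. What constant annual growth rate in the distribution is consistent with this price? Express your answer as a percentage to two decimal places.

P = D₀(1+g)/(r−g) ⇒ P(r−g) = D₀(1+g) ⇒ g(P+D₀) = P·r − D₀
g = (P·r − D₀)/(P + D₀) = (£882,027.72×0.078 − £34,800.00) / (£882,027.72 + £34,800.00) = 0.037082

3.71%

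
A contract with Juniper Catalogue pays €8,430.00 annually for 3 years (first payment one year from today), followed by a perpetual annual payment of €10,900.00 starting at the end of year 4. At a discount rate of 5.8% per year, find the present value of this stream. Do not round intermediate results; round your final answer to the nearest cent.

PV of 3-year annuity: €8,430.00 × [1 − (1+0.058)^−3] / 0.058 = 22617.13249
Perpetuity value at year 3: €10,900.00 / 0.058 = 187931.03448
PV of perpetuity: 187931.03448 / (1+0.058)^3 = 158687.05534
Total PV = 22617.13249 + 158687.05534 = 181304.18783

€181304.19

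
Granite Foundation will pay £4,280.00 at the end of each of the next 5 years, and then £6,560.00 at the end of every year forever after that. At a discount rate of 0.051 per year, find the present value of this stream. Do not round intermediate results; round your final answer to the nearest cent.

PV of 5-year annuity: £4,280.00 × [1 − (1+0.051)^−5] / 0.051 = 18479.04887
Perpetuity value at year 5: £6,560.00 / 0.051 = 128627.45098
PV of perpetuity: 128627.45098 / (1+0.051)^5 = 100304.42280
Total PV = 18479.04887 + 100304.42280 = 118783.47167

£118783.47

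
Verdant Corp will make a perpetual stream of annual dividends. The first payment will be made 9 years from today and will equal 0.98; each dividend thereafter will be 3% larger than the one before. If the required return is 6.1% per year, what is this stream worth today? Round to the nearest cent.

Value at end of year 8: C₁ / (r − g) = 0.98 / (0.061 − 0.03) = 31.6129
Discount to today: PV = 31.6129 / (1 + 0.061)^8 = 31.6129 / 1.605917 = 19.69

19.69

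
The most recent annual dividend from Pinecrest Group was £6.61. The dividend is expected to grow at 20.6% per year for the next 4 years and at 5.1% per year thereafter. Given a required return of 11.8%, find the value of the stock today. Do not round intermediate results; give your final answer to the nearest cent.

£172.46

D_1 = 7.97166
D_2 = 9.61382
D_3 = 11.59427
D_4 = 13.98269
Terminal value at year 4: TV = D_4×(1+g_2)/(r−g_2) = 14.69581/0.067 = 219.34039
P_0 = D_1/(1+r)^1 + D_2/(1+r)^2 + D_3/(1+r)^3 + D_4/(1+r)^4 + TV/(1+r)^4
    = 7.13029 + 7.69153 + 8.29694 + 8.95001 + 140.39492 = 172.46368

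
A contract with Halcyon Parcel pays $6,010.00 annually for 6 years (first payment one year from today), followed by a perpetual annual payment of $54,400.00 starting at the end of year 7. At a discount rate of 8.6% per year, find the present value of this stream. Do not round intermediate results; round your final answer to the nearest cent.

PV of 6-year annuity: $6,010.00 × [1 − (1+0.086)^−6] / 0.086 = 27284.94997
Perpetuity value at year 6: $54,400.00 / 0.086 = 632558.13953
PV of perpetuity: 632558.13953 / (1+0.086)^6 = 385586.21304
Total PV = 27284.94997 + 385586.21304 = 412871.16300

$412871.16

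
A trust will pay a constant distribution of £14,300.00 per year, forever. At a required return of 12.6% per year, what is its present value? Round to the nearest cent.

£113492.06

Level perpetuity: PV = C / r = £14,300.00 / 0.126 = £113,492.06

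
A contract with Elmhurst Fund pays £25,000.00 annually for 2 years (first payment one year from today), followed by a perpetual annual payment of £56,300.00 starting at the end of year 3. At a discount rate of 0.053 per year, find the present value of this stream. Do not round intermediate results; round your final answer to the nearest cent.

£1004311.07

PV of 2-year annuity: £25,000.00 × [1 − (1+0.053)^−2] / 0.053 = 46288.40495
Perpetuity value at year 2: £56,300.00 / 0.053 = 1062264.15094
PV of perpetuity: 1062264.15094 / (1+0.053)^2 = 958022.66300
Total PV = 46288.40495 + 958022.66300 = 1004311.06795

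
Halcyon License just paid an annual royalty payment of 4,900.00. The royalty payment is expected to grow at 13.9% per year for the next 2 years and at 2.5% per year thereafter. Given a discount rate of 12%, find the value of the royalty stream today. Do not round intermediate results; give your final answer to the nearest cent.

64728.17

D_1 = 5581.10000
D_2 = 6356.87290
Terminal value at year 2: TV = D_2×(1+g_2)/(r−g_2) = 6515.79472/0.095 = 68587.31287
P_0 = D_1/(1+r)^1 + D_2/(1+r)^2 + TV/(1+r)^2
    = 4983.12500 + 5067.66016 + 54677.38590 = 64728.17105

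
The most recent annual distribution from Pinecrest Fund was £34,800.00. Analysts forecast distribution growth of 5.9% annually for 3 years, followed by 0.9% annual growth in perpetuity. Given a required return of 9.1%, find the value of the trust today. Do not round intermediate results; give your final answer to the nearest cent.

D_1 = 36853.20000
D_2 = 39027.53880
D_3 = 41330.16359
Terminal value at year 3: TV = D_3×(1+g_2)/(r−g_2) = 41702.13506/0.082 = 508562.62270
P_0 = D_1/(1+r)^1 + D_2/(1+r)^2 + D_3/(1+r)^3 + TV/(1+r)^3
    = 33779.28506 + 32788.50860 + 31826.79249 + 391624.80023 = 490019.38638

£490019.39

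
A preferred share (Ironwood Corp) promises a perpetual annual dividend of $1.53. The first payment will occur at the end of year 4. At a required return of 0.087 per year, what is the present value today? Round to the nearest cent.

Value at end of year 3: C / r = $1.53 / 0.087 = $17.5862
Discount to today: PV = $17.5862 / (1 + 0.087)^3 = $17.5862 / 1.284366 = $13.69

$13.69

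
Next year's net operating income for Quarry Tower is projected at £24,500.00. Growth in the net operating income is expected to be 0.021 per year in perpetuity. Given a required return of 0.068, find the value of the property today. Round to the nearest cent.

Growing perpetuity: P = D₁ / (r − g) = £24,500.0000 / (0.068 − 0.021) = £521,276.60

£521276.60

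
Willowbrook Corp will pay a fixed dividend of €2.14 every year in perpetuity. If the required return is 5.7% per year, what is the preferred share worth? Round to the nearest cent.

Level perpetuity: PV = C / r = €2.14 / 0.057 = €37.54

€37.54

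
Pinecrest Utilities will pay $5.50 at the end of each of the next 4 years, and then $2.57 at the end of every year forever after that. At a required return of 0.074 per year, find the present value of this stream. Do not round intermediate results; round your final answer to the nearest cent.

PV of 4-year annuity: $5.50 × [1 − (1+0.074)^−4] / 0.074 = 18.46266
Perpetuity value at year 4: $2.57 / 0.074 = 34.72973
PV of perpetuity: 34.72973 / (1+0.074)^4 = 26.10263
Total PV = 18.46266 + 26.10263 = 44.56529

$44.57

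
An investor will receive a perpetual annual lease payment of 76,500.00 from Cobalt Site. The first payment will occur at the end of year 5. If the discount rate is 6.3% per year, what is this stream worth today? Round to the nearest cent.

Value at end of year 4: C / r = 76,500.00 / 0.063 = 1,214,285.7143
Discount to today: PV = 1,214,285.7143 / (1 + 0.063)^4 = 1,214,285.7143 / 1.276830 = 951,016.01

951016.01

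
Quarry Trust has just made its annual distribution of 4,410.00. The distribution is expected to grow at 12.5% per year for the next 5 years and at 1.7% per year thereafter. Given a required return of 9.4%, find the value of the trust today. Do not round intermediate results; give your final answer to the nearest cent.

90976.74

D_1 = 4961.25000
D_2 = 5581.40625
D_3 = 6279.08203
D_4 = 7063.96729
D_5 = 7946.96320
Terminal value at year 5: TV = D_5×(1+g_2)/(r−g_2) = 8082.06157/0.077 = 104961.83857
P_0 = D_1/(1+r)^1 + D_2/(1+r)^2 + D_3/(1+r)^3 + D_4/(1+r)^4 + D_5/(1+r)^5 + TV/(1+r)^5
    = 4534.96344 + 4663.46789 + 4795.61368 + 4931.50402 + 5071.24499 + 66979.95007 = 90976.74409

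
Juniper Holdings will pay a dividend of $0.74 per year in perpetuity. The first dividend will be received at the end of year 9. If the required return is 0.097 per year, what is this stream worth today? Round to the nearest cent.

$3.64

Value at end of year 8: C / r = $0.74 / 0.097 = $7.6289
Discount to today: PV = $7.6289 / (1 + 0.097)^8 = $7.6289 / 2.097264 = $3.64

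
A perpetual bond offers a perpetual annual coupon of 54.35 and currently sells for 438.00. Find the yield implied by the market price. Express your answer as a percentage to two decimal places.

12.41%

P = C/r ⇒ r = C/P = 54.35/438.00 = 0.124087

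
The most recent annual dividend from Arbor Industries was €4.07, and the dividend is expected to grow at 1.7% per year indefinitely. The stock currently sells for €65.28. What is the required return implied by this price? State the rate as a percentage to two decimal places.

8.04%

D₁ = €4.07 × 1.017 = €4.1392
P = D₁/(r − g) ⇒ r = D₁/P + g = €4.1392/€65.28 + 0.017 = 0.063407 + 0.017 = 0.080407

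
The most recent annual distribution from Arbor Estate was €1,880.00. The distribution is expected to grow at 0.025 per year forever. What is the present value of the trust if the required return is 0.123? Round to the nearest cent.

€19663.27

D₁ = D₀ × (1 + g) = €1,880.00 × 1.025 = €1,927.0000
Growing perpetuity: P = D₁ / (r − g) = €1,927.0000 / (0.123 − 0.025) = €19,663.27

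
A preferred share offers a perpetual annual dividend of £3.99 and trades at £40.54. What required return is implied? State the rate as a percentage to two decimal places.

9.84%

P = C/r ⇒ r = C/P = £3.99/£40.54 = 0.098421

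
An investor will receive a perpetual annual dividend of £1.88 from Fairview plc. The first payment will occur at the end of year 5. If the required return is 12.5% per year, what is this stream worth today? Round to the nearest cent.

Value at end of year 4: C / r = £1.88 / 0.125 = £15.0400
Discount to today: PV = £15.0400 / (1 + 0.125)^4 = £15.0400 / 1.601807 = £9.39

£9.39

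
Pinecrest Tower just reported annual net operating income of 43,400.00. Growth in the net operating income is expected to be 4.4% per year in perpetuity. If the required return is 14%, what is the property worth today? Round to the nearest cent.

D₁ = D₀ × (1 + g) = 43,400.00 × 1.044 = 45,309.6000
Growing perpetuity: P = D₁ / (r − g) = 45,309.6000 / (0.14 − 0.044) = 471,975.00

471975.00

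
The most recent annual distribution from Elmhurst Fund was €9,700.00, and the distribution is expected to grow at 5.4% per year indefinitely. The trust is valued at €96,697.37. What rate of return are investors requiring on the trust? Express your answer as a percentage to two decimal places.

15.97%

D₁ = €9,700.00 × 1.054 = €10,223.8000
P = D₁/(r − g) ⇒ r = D₁/P + g = €10,223.8000/€96,697.37 + 0.054 = 0.105730 + 0.054 = 0.159730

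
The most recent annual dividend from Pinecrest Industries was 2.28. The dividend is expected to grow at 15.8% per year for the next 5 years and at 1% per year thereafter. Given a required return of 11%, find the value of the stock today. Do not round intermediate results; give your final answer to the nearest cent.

41.42

D_1 = 2.64024
D_2 = 3.05740
D_3 = 3.54047
D_4 = 4.09986
D_5 = 4.74764
Terminal value at year 5: TV = D_5×(1+g_2)/(r−g_2) = 4.79511/0.1 = 47.95115
P_0 = D_1/(1+r)^1 + D_2/(1+r)^2 + D_3/(1+r)^3 + D_4/(1+r)^4 + D_5/(1+r)^5 + TV/(1+r)^5
    = 2.37859 + 2.48145 + 2.58876 + 2.70071 + 2.81749 + 28.45667 = 41.42368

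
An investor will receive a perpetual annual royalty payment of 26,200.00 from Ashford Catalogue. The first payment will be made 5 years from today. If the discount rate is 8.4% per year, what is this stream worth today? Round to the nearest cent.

225894.09

Value at end of year 4: C / r = 26,200.00 / 0.084 = 311,904.7619
Discount to today: PV = 311,904.7619 / (1 + 0.084)^4 = 311,904.7619 / 1.380757 = 225,894.09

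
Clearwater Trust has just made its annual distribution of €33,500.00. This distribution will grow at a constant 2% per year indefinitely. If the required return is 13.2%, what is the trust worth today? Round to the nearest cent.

€305089.29

D₁ = D₀ × (1 + g) = €33,500.00 × 1.02 = €34,170.0000
Growing perpetuity: P = D₁ / (r − g) = €34,170.0000 / (0.132 − 0.02) = €305,089.29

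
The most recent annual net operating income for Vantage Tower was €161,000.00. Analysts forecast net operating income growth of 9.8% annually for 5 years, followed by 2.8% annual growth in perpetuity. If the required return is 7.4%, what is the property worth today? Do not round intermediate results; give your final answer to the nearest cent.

D_1 = 176778.00000
D_2 = 194102.24400
D_3 = 213124.26391
D_4 = 234010.44178
D_5 = 256943.46507
Terminal value at year 5: TV = D_5×(1+g_2)/(r−g_2) = 264137.88209/0.046 = 5742127.87155
P_0 = D_1/(1+r)^1 + D_2/(1+r)^2 + D_3/(1+r)^3 + D_4/(1+r)^4 + D_5/(1+r)^5 + TV/(1+r)^5
    = 164597.76536 + 168275.92772 + 172036.28364 + 175880.66987 + 179810.96417 + 4018384.15579 = 4878985.76656

€4878985.77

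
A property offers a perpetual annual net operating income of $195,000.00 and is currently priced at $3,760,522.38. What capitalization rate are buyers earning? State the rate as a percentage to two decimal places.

5.19%

P = C/r ⇒ r = C/P = $195,000.00/$3,760,522.38 = 0.051854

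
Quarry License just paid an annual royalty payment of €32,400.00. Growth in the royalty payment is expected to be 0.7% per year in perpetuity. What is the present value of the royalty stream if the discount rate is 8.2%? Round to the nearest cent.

D₁ = D₀ × (1 + g) = €32,400.00 × 1.007 = €32,626.8000
Growing perpetuity: P = D₁ / (r − g) = €32,626.8000 / (0.082 − 0.007) = €435,024.00

€435024.00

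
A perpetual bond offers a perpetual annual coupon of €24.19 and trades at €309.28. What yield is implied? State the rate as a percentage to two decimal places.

P = C/r ⇒ r = C/P = €24.19/€309.28 = 0.078214

7.82%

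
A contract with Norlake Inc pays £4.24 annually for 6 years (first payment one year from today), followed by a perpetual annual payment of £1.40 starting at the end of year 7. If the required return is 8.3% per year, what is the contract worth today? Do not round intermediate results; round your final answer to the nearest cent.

£29.88

PV of 6-year annuity: £4.24 × [1 − (1+0.083)^−6] / 0.083 = 19.42389
Perpetuity value at year 6: £1.40 / 0.083 = 16.86747
PV of perpetuity: 16.86747 / (1+0.083)^6 = 10.45392
Total PV = 19.42389 + 10.45392 = 29.87781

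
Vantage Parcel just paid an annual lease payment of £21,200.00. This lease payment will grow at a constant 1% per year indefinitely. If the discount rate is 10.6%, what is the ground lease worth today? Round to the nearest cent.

£223041.67

D₁ = D₀ × (1 + g) = £21,200.00 × 1.01 = £21,412.0000
Growing perpetuity: P = D₁ / (r − g) = £21,412.0000 / (0.106 − 0.01) = £223,041.67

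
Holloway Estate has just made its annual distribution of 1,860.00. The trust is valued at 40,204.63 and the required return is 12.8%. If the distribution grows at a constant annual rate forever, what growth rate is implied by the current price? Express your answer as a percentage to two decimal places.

7.81%

P = D₀(1+g)/(r−g) ⇒ P(r−g) = D₀(1+g) ⇒ g(P+D₀) = P·r − D₀
g = (P·r − D₀)/(P + D₀) = (40,204.63×0.128 − 1,860.00) / (40,204.63 + 1,860.00) = 0.078122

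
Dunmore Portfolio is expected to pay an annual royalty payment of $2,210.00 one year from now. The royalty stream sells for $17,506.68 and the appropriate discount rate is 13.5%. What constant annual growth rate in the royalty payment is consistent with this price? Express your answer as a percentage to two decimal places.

0.88%

P = D₁/(r−g) ⇒ g = r − D₁/P = 0.135 − $2,210.00/$17,506.68 = 0.008762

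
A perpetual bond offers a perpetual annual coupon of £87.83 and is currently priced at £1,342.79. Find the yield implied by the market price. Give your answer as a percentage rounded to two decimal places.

6.54%

P = C/r ⇒ r = C/P = £87.83/£1,342.79 = 0.065409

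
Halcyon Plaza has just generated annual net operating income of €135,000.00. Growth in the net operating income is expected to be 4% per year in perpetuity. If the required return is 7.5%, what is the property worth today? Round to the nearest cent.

€4011428.57

D₁ = D₀ × (1 + g) = €135,000.00 × 1.04 = €140,400.0000
Growing perpetuity: P = D₁ / (r − g) = €140,400.0000 / (0.075 − 0.04) = €4,011,428.57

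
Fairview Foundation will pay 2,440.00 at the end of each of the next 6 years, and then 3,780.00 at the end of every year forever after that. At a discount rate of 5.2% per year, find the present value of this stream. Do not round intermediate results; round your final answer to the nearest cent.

65934.17

PV of 6-year annuity: 2,440.00 × [1 − (1+0.052)^−6] / 0.052 = 12305.86843
Perpetuity value at year 6: 3,780.00 / 0.052 = 72692.30769
PV of perpetuity: 72692.30769 / (1+0.052)^6 = 53628.29841
Total PV = 12305.86843 + 53628.29841 = 65934.16684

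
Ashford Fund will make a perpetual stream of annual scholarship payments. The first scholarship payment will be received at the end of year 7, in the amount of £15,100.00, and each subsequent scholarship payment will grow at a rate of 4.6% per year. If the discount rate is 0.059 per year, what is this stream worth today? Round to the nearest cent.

Value at end of year 6: C₁ / (r − g) = £15,100.00 / (0.059 − 0.046) = £1,161,538.4615
Discount to today: PV = £1,161,538.4615 / (1 + 0.059)^6 = £1,161,538.4615 / 1.410509 = £823,489.06

£823489.06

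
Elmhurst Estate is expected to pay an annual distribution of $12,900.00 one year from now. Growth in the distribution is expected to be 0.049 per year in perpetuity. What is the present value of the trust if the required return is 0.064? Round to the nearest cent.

$860000.00

Growing perpetuity: P = D₁ / (r − g) = $12,900.0000 / (0.064 − 0.049) = $860,000.00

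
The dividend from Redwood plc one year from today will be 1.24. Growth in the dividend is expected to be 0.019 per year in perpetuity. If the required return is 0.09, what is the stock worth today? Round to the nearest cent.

Growing perpetuity: P = D₁ / (r − g) = 1.2400 / (0.09 − 0.019) = 17.46

17.46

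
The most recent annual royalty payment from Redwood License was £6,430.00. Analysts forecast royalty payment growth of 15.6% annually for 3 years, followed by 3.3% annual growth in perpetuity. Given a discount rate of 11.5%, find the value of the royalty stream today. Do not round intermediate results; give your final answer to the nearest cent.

D_1 = 7433.08000
D_2 = 8592.64048
D_3 = 9933.09239
Terminal value at year 3: TV = D_3×(1+g_2)/(r−g_2) = 10260.88444/0.082 = 125132.73712
P_0 = D_1/(1+r)^1 + D_2/(1+r)^2 + D_3/(1+r)^3 + TV/(1+r)^3
    = 6666.43946 + 6911.57311 + 7165.72064 + 90270.60272 = 111014.33593

£111014.34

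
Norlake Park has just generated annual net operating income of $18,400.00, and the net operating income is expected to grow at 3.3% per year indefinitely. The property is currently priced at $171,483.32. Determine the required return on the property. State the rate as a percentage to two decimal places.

14.38%

D₁ = $18,400.00 × 1.033 = $19,007.2000
P = D₁/(r − g) ⇒ r = D₁/P + g = $19,007.2000/$171,483.32 + 0.033 = 0.110840 + 0.033 = 0.143840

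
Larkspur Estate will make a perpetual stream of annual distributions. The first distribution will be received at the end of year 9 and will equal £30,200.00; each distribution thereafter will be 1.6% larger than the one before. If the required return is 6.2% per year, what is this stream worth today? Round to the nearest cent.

Value at end of year 8: C₁ / (r − g) = £30,200.00 / (0.062 − 0.016) = £656,521.7391
Discount to today: PV = £656,521.7391 / (1 + 0.062)^8 = £656,521.7391 / 1.618066 = £405,744.81

£405744.81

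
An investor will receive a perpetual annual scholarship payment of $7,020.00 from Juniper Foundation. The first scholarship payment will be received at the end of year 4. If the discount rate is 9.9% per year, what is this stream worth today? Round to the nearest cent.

Value at end of year 3: C / r = $7,020.00 / 0.099 = $70,909.0909
Discount to today: PV = $70,909.0909 / (1 + 0.099)^3 = $70,909.0909 / 1.327373 = $53,420.61

$53420.61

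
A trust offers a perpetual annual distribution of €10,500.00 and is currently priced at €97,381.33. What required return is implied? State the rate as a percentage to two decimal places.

10.78%

P = C/r ⇒ r = C/P = €10,500.00/€97,381.33 = 0.107824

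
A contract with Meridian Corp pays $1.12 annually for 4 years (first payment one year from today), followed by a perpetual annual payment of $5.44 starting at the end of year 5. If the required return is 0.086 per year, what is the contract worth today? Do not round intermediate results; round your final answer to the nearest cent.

$49.14

PV of 4-year annuity: $1.12 × [1 − (1+0.086)^−4] / 0.086 = 3.66057
Perpetuity value at year 4: $5.44 / 0.086 = 63.25581
PV of perpetuity: 63.25581 / (1+0.086)^4 = 45.47588
Total PV = 3.66057 + 45.47588 = 49.13646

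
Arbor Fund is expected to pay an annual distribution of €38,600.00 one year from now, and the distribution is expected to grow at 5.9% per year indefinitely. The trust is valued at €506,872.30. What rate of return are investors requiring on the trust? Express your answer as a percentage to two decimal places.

13.52%

P = D₁/(r − g) ⇒ r = D₁/P + g = €38,600.0000/€506,872.30 + 0.059 = 0.076153 + 0.059 = 0.135153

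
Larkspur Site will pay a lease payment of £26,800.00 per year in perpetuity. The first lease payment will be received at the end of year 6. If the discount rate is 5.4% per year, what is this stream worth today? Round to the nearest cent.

Value at end of year 5: C / r = £26,800.00 / 0.054 = £496,296.2963
Discount to today: PV = £496,296.2963 / (1 + 0.054)^5 = £496,296.2963 / 1.300778 = £381,538.16

£381538.16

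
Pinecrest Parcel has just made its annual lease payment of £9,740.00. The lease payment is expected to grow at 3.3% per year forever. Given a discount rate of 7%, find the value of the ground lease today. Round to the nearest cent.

D₁ = D₀ × (1 + g) = £9,740.00 × 1.033 = £10,061.4200
Growing perpetuity: P = D₁ / (r − g) = £10,061.4200 / (0.07 − 0.033) = £271,930.27

£271930.27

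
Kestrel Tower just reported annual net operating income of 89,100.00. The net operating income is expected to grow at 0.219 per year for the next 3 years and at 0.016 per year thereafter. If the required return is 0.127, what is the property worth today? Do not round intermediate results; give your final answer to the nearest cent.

D_1 = 108612.90000
D_2 = 132399.12510
D_3 = 161394.53350
Terminal value at year 3: TV = D_3×(1+g_2)/(r−g_2) = 163976.84603/0.111 = 1477268.88318
P_0 = D_1/(1+r)^1 + D_2/(1+r)^2 + D_3/(1+r)^3 + TV/(1+r)^3
    = 96373.46939 + 104240.69138 + 112750.13557 + 1032019.25894 = 1345383.55528

1345383.56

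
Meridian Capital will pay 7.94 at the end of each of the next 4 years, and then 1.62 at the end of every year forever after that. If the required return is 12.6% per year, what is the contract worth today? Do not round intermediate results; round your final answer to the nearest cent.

31.81

PV of 4-year annuity: 7.94 × [1 − (1+0.126)^−4] / 0.126 = 23.81494
Perpetuity value at year 4: 1.62 / 0.126 = 12.85714
PV of perpetuity: 12.85714 / (1+0.126)^4 = 7.99818
Total PV = 23.81494 + 7.99818 = 31.81312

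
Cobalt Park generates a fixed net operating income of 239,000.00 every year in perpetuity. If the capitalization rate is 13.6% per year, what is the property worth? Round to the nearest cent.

Level perpetuity: PV = C / r = 239,000.00 / 0.136 = 1,757,352.94

1757352.94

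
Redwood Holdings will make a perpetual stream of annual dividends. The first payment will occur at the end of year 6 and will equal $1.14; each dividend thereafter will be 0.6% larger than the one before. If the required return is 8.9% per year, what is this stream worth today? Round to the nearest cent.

$8.97

Value at end of year 5: C₁ / (r − g) = $1.14 / (0.089 − 0.006) = $13.7349
Discount to today: PV = $13.7349 / (1 + 0.089)^5 = $13.7349 / 1.531579 = $8.97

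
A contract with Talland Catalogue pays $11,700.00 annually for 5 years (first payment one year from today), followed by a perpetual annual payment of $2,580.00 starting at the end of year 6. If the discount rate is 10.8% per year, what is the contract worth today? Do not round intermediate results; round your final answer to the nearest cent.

$57765.74

PV of 5-year annuity: $11,700.00 × [1 − (1+0.108)^−5] / 0.108 = 43460.43456
Perpetuity value at year 5: $2,580.00 / 0.108 = 23888.88889
PV of perpetuity: 23888.88889 / (1+0.108)^5 = 14305.30588
Total PV = 43460.43456 + 14305.30588 = 57765.74045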